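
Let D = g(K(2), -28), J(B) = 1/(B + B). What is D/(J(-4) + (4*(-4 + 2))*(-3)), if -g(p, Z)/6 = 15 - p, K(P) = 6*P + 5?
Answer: 96/191 ≈ 0.50262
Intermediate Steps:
K(P) = 5 + 6*P
J(B) = 1/(2*B)
g(p, Z) = -90 + 6*p (g(p, Z) = -6*(15 - p) = -90 + 6*p)
D = 12 (D = -90 + 6*(5 + 6*2) = -90 + 6*(5 + 12) = -90 + 6*17 = -90 + 102 = 12)
D/(J(-4) + (4*(-4 + 2))*(-3)) = 12/((1/2)/(-4) + (4*(-4 + 2))*(-3)) = 12/((1/2)*(-1/4) + (4*(-2))*(-3)) = 12/(-1/8 - 8*(-3)) = 12/(-1/8 + 24) = 12/(191/8) = 12*(8/191) = 96/191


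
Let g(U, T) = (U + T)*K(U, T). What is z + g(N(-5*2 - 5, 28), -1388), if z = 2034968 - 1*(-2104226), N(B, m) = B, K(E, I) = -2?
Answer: 4142000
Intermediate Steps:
z = 4139194 (z = 2034968 + 2104226 = 4139194)
g(U, T) = -2*T - 2*U (g(U, T) = (U + T)*(-2) = (T + U)*(-2) = -2*T - 2*U)
z + g(N(-5*2 - 5, 28), -1388) = 4139194 + (-2*(-1388) - 2*(-5*2 - 5)) = 4139194 + (2776 - 2*(-10 - 5)) = 4139194 + (2776 - 2*(-15)) = 4139194 + (2776 + 30) = 4139194 + 2806 = 4142000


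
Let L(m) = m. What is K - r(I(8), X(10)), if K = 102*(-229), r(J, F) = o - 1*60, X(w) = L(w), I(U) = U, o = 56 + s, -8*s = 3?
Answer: -186829/8 ≈ -23354.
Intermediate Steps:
s = -3/8 (s = -1/8*3 = -3/8 ≈ -0.37500)
o = 445/8 (o = 56 - 3/8 = 445/8 ≈ 55.625)
X(w) = w
r(J, F) = -35/8 (r(J, F) = 445/8 - 1*60 = 445/8 - 60 = -35/8)
K = -23358
K - r(I(8), X(10)) = -23358 - 1*(-35/8) = -23358 + 35/8 = -186829/8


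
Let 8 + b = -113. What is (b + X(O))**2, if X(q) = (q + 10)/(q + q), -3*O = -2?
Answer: 12769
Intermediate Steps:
O = 2/3 (O = -1/3*(-2) = 2/3 ≈ 0.66667)
b = -121 (b = -8 - 113 = -121)
X(q) = (10 + q)/(2*q) (X(q) = (10 + q)/((2*q)) = (10 + q)*(1/(2*q)) = (10 + q)/(2*q))
(b + X(O))**2 = (-121 + (10 + 2/3)/(2*(2/3)))**2 = (-121 + (1/2)*(3/2)*(32/3))**2 = (-121 + 8)**2 = (-113)**2 = 12769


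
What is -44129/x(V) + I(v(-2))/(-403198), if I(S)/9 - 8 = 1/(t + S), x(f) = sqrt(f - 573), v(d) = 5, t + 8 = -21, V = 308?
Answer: -573/3225584 + 44129*I*sqrt(265)/265 ≈ -0.00017764 + 2710.8*I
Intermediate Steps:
t = -29 (t = -8 - 21 = -29)
x(f) = sqrt(-573 + f)
I(S) = 72 + 9/(-29 + S)
-44129/x(V) + I(v(-2))/(-403198) = -44129/sqrt(-573 + 308) + (9*(-231 + 8*5)/(-29 + 5))/(-403198) = -44129*(-I*sqrt(265)/265) + (9*(-231 + 40)/(-24))*(-1/403198) = -44129*(-I*sqrt(265)/265) + (9*(-1/24)*(-191))*(-1/403198) = -(-44129)*I*sqrt(265)/265 + (573/8)*(-1/403198) = 44129*I*sqrt(265)/265 - 573/3225584 = -573/3225584 + 44129*I*sqrt(265)/265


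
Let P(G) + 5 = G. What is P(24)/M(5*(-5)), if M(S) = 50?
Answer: 19/50 ≈ 0.38000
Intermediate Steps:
P(G) = -5 + G
P(24)/M(5*(-5)) = (-5 + 24)/50 = 19*(1/50) = 19/50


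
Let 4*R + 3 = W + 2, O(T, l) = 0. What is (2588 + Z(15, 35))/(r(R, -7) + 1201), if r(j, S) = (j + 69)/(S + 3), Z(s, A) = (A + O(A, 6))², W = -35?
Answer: 3813/1186 ≈ 3.2150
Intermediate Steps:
Z(s, A) = A² (Z(s, A) = (A + 0)² = A²)
R = -9 (R = -¾ + (-35 + 2)/4 = -¾ + (¼)*(-33) = -¾ - 33/4 = -9)
r(j, S) = (69 + j)/(3 + S)
(2588 + Z(15, 35))/(r(R, -7) + 1201) = (2588 + 35²)/((69 - 9)/(3 - 7) + 1201) = (2588 + 1225)/(60/(-4) + 1201) = 3813/(-¼*60 + 1201) = 3813/(-15 + 1201) = 3813/1186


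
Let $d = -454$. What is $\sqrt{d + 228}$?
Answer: $i \sqrt{226} \approx 15.033 i$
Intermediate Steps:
$\sqrt{d + 228} = \sqrt{-454 + 228} = \sqrt{-226} = i \sqrt{226}$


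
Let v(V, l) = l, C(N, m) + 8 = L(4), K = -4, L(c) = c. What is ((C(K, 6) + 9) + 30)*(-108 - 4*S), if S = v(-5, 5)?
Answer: -4480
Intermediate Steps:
C(N, m) = -4 (C(N, m) = -8 + 4 = -4)
S = 5
((C(K, 6) + 9) + 30)*(-108 - 4*S) = ((-4 + 9) + 30)*(-108 - 4*5) = (5 + 30)*(-108 - 20) = 35*(-128) = -4480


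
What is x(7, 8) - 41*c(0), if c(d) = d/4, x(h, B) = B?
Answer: 8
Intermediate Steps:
c(d) = d/4 (c(d) = d*(¼) = d/4)
x(7, 8) - 41*c(0) = 8 - 41*0/4 = 8 - 41*0 = 8 + 0 = 8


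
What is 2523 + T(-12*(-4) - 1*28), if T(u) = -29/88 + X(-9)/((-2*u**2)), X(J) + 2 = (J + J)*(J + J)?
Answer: 11097979/4400 ≈ 2522.3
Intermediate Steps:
X(J) = -2 + 4*J**2 (X(J) = -2 + (J + J)*(J + J) = -2 + (2*J)*(2*J) = -2 + 4*J**2)
T(u) = -29/88 - 161/u**2 (T(u) = -29/88 + (-2 + 4*(-9)**2)/((-2*u**2)) = -29*1/88 + (-2 + 4*81)*(-1/(2*u**2)) = -29/88 + (-2 + 324)*(-1/(2*u**2)) = -29/88 + 322*(-1/(2*u**2)) = -29/88 - 161/u**2)
2523 + T(-12*(-4) - 1*28) = 2523 + (-29/88 - 161/(-12*(-4) - 1*28)**2) = 2523 + (-29/88 - 161/(48 - 28)**2) = 2523 + (-29/88 - 161/20**2) = 2523 + (-29/88 - 161*1/400) = 2523 + (-29/88 - 161/400) = 2523 - 3221/4400 = 11097979/4400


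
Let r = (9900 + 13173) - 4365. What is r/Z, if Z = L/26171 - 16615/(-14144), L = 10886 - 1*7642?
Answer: 6925002369792/480714301 ≈ 14406.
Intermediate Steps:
L = 3244 (L = 10886 - 7642 = 3244)
r = 18708 (r = 23073 - 4365 = 18708)
Z = 480714301/370162624 (Z = 3244/26171 - 16615/(-14144) = 3244*(1/26171) - 16615*(-1/14144) = 3244/26171 + 16615/14144 = 480714301/370162624 ≈ 1.2987)
r/Z = 18708/(480714301/370162624) = 18708*(370162624/480714301) = 6925002369792/480714301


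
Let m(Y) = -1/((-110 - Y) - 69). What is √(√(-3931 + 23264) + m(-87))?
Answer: √(23 + 2116*√19333)/46 ≈ 11.792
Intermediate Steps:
m(Y) = -1/(-179 - Y)
√(√(-3931 + 23264) + m(-87)) = √(√(-3931 + 23264) + 1/(179 - 87)) = √(√19333 + 1/92) = √(1/92 + √19333)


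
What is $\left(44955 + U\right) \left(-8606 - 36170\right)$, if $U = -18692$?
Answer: $-1175952088$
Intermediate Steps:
$\left(44955 + U\right) \left(-8606 - 36170\right) = \left(44955 - 18692\right) \left(-8606 - 36170\right) = 26263 \left(-44776\right) = -1175952088$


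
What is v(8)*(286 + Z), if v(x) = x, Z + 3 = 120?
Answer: 3224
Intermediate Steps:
Z = 117 (Z = -3 + 120 = 117)
v(8)*(286 + Z) = 8*(286 + 117) = 8*403 = 3224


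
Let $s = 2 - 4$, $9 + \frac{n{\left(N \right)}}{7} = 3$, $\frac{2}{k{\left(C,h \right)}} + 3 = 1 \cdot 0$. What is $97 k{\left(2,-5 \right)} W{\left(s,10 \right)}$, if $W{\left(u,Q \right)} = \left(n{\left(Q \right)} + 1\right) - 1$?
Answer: $2716$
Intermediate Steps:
$k{\left(C,h \right)} = - \frac{2}{3}$ ($k{\left(C,h \right)} = \frac{2}{-3 + 1 \cdot 0} = \frac{2}{-3 + 0} = \frac{2}{-3} = 2 \left(- \frac{1}{3}\right) = - \frac{2}{3}$)
$n{\left(N \right)} = -42$ ($n{\left(N \right)} = -63 + 7 \cdot 3 = -63 + 21 = -42$)
$s = -2$
$W{\left(u,Q \right)} = -42$ ($W{\left(u,Q \right)} = \left(-42 + 1\right) - 1 = -41 - 1 = -42$)
$97 k{\left(2,-5 \right)} W{\left(s,10 \right)} = 97 \left(- \frac{2}{3}\right) \left(-42\right) = \left(- \frac{194}{3}\right) \left(-42\right) = 2716$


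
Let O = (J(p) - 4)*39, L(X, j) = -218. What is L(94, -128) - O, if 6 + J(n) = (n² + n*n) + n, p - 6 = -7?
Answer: 133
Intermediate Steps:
p = -1 (p = 6 - 7 = -1)
J(n) = -6 + n + 2*n² (J(n) = -6 + ((n² + n*n) + n) = -6 + ((n² + n²) + n) = -6 + (2*n² + n) = -6 + (n + 2*n²) = -6 + n + 2*n²)
O = -351 (O = ((-6 - 1 + 2*(-1)²) - 4)*39 = ((-6 - 1 + 2*1) - 4)*39 = ((-6 - 1 + 2) - 4)*39 = (-5 - 4)*39 = -9*39 = -351)
L(94, -128) - O = -218 - 1*(-351) = -218 + 351 = 133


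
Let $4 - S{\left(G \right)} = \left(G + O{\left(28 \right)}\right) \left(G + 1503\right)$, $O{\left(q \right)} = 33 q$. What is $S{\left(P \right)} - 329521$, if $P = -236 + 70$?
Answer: $-1342963$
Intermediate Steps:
$P = -166$
$S{\left(G \right)} = 4 - \left(924 + G\right) \left(1503 + G\right)$ ($S{\left(G \right)} = 4 - \left(G + 33 \cdot 28\right) \left(G + 1503\right) = 4 - \left(G + 924\right) \left(1503 + G\right) = 4 - \left(924 + G\right) \left(1503 + G\right)$)
$S{\left(P \right)} - 329521 = \left(-1388768 - \left(-166\right)^{2} - -402882\right) - 329521 = \left(-1388768 - 27556 + 402882\right) - 329521 = -1013442 - 329521 = -1342963$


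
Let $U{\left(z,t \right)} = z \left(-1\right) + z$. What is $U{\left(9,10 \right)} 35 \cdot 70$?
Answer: $0$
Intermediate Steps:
$U{\left(z,t \right)} = 0$ ($U{\left(z,t \right)} = - z + z = 0$)
$U{\left(9,10 \right)} 35 \cdot 70 = 0 \cdot 35 \cdot 70 = 0 \cdot 70 = 0$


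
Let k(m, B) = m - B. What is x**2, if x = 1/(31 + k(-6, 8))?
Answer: 1/289 ≈ 0.0034602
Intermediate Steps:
x = 1/17 (x = 1/(31 + (-6 - 1*8)) = 1/(31 + (-6 - 8)) = 1/(31 - 14) = 1/17 ≈ 0.058824)
x**2 = (1/17)**2 = 1/289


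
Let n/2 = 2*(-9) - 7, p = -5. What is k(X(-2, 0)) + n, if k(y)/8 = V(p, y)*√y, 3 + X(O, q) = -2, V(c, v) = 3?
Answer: -50 + 24*I*√5 ≈ -50.0 + 53.666*I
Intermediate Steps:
X(O, q) = -5 (X(O, q) = -3 - 2 = -5)
k(y) = 24*√y (k(y) = 8*(3*√y) = 24*√y)
n = -50 (n = 2*(2*(-9) - 7) = 2*(-18 - 7) = 2*(-25) = -50)
k(X(-2, 0)) + n = 24*√(-5) - 50 = 24*(I*√5) - 50 = 24*I*√5 - 50 = -50 + 24*I*√5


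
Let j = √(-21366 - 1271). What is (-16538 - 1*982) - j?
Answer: -17520 - I*√22637 ≈ -17520.0 - 150.46*I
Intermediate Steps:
j = I*√22637 (j = √(-22637) = I*√22637 ≈ 150.46*I)
(-16538 - 1*982) - j = (-16538 - 1*982) - I*√22637 = (-16538 - 982) - I*√22637 = -17520 - I*√22637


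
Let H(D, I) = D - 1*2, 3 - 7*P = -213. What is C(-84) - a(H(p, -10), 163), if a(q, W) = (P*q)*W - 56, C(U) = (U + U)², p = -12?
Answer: 98696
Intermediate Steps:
P = 216/7 (P = 3/7 - ⅐*(-213) = 3/7 + 213/7 = 216/7 ≈ 30.857)
H(D, I) = -2 + D (H(D, I) = D - 2 = -2 + D)
C(U) = 4*U² (C(U) = (2*U)² = 4*U²)
a(q, W) = -56 + 216*W*q/7 (a(q, W) = (216*q/7)*W - 56 = 216*W*q/7 - 56 = -56 + 216*W*q/7)
C(-84) - a(H(p, -10), 163) = 4*(-84)² - (-56 + (216/7)*163*(-2 - 12)) = 4*7056 - (-56 + (216/7)*163*(-14)) = 28224 - (-56 - 70416) = 28224 - 1*(-70472) = 28224 + 70472 = 98696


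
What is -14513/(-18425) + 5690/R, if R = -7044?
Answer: -1304339/64892850 ≈ -0.020100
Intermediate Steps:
-14513/(-18425) + 5690/R = -14513/(-18425) + 5690/(-7044) = -14513*(-1/18425) + 5690*(-1/7044) = 14513/18425 - 2845/3522 = -1304339/64892850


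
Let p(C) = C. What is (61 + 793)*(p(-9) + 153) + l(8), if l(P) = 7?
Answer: 122983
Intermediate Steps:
(61 + 793)*(p(-9) + 153) + l(8) = (61 + 793)*(-9 + 153) + 7 = 854*144 + 7 = 122976 + 7 = 122983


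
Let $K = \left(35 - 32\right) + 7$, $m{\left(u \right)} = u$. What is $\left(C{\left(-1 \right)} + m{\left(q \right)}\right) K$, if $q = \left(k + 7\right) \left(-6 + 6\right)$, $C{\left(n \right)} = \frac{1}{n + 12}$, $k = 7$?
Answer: $\frac{10}{11} \approx 0.90909$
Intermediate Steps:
$C{\left(n \right)} = \frac{1}{12 + n}$
$q = 0$ ($q = \left(7 + 7\right) \left(-6 + 6\right) = 14 \cdot 0 = 0$)
$K = 10$ ($K = 3 + 7 = 10$)
$\left(C{\left(-1 \right)} + m{\left(q \right)}\right) K = \left(\frac{1}{12 - 1} + 0\right) 10 = \left(\frac{1}{11} + 0\right) 10 = \frac{1}{11} \cdot 10 = \frac{10}{11}$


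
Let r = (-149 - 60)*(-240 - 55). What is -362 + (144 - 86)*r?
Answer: 3575628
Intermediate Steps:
r = 61655 (r = -209*(-295) = 61655)
-362 + (144 - 86)*r = -362 + (144 - 86)*61655 = -362 + 58*61655 = -362 + 3575990 = 3575628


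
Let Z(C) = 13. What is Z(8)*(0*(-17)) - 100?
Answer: -100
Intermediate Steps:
Z(8)*(0*(-17)) - 100 = 13*(0*(-17)) - 100 = 13*0 - 100 = 0 - 100 = -100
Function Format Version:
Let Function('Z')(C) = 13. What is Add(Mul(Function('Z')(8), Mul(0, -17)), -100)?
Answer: -100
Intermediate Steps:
Add(Mul(Function('Z')(8), Mul(0, -17)), -100) = Add(Mul(13, Mul(0, -17)), -100) = Add(Mul(13, 0), -100) = Add(0, -100) = -100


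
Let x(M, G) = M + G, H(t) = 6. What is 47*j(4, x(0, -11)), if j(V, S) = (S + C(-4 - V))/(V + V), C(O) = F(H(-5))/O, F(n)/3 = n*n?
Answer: -2303/16 ≈ -143.94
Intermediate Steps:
F(n) = 3*n² (F(n) = 3*(n*n) = 3*n²)
C(O) = 108/O (C(O) = (3*6²)/O = (3*36)/O = 108/O)
x(M, G) = G + M
j(V, S) = (S + 108/(-4 - V))/(2*V) (j(V, S) = (S + 108/(-4 - V))/(V + V) = (S + 108/(-4 - V))/((2*V)) = (S + 108/(-4 - V))*(1/(2*V)) = (S + 108/(-4 - V))/(2*V))
47*j(4, x(0, -11)) = 47*((½)*(-108 + (-11 + 0)*(4 + 4))/(4*(4 + 4))) = 47*((½)*(¼)*(-108 - 11*8)/8) = 47*((½)*(¼)*(⅛)*(-108 - 88)) = 47*((½)*(¼)*(⅛)*(-196)) = 47*(-49/16) = -2303/16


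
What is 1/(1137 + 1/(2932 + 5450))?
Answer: 8382/9530335 ≈ 0.00087951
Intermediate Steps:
1/(1137 + 1/(2932 + 5450)) = 1/(1137 + 1/8382) = 1/(9530335/8382) = 8382/9530335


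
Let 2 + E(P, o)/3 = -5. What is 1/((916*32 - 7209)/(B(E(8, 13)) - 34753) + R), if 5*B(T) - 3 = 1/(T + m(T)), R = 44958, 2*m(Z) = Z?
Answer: 10947008/492148623219 ≈ 2.2243e-5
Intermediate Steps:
m(Z) = Z/2
E(P, o) = -21 (E(P, o) = -6 + 3*(-5) = -6 - 15 = -21)
B(T) = 3/5 + 2/(15*T) (B(T) = 3/5 + 1/(5*(T + T/2)) = 3/5 + 1/(5*((3*T/2))) = 3/5 + (2/(3*T))/5 = 3/5 + 2/(15*T))
1/((916*32 - 7209)/(B(E(8, 13)) - 34753) + R) = 1/((916*32 - 7209)/((1/15)*(2 + 9*(-21))/(-21) - 34753) + 44958) = 1/((29312 - 7209)/((1/15)*(-1/21)*(2 - 189) - 34753) + 44958) = 1/(22103/((1/15)*(-1/21)*(-187) - 34753) + 44958) = 1/(22103/(187/315 - 34753) + 44958) = 1/(22103/(-10947008/315) + 44958) = 1/(22103*(-315/10947008) + 44958) = 1/(-6962445/10947008 + 44958) = 1/(492148623219/10947008) = 10947008/492148623219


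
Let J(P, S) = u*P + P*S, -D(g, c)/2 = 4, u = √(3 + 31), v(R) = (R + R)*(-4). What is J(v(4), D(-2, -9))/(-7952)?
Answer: -16/497 + 2*√34/497 ≈ -0.0087286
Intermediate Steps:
v(R) = -8*R (v(R) = (2*R)*(-4) = -8*R)
u = √34 ≈ 5.8309
D(g, c) = -8 (D(g, c) = -2*4 = -8)
J(P, S) = P*S + P*√34 (J(P, S) = √34*P + P*S = P*√34 + P*S = P*S + P*√34)
J(v(4), D(-2, -9))/(-7952) = ((-8*4)*(-8 + √34))/(-7952) = -32*(-8 + √34)*(-1/7952) = (256 - 32*√34)*(-1/7952) = -16/497 + 2*√34/497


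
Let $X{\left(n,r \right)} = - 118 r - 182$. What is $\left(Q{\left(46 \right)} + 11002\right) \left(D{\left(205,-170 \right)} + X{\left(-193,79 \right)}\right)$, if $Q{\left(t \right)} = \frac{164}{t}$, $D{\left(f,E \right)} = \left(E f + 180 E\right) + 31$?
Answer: $- \frac{18965109144}{23} \approx -8.2457 \cdot 10^{8}$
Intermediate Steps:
$D{\left(f,E \right)} = 31 + 180 E + E f$ ($D{\left(f,E \right)} = \left(180 E + E f\right) + 31 = 31 + 180 E + E f$)
$X{\left(n,r \right)} = -182 - 118 r$
$\left(Q{\left(46 \right)} + 11002\right) \left(D{\left(205,-170 \right)} + X{\left(-193,79 \right)}\right) = \left(\frac{164}{46} + 11002\right) \left(\left(31 + 180 \left(-170\right) - 34850\right) - 9504\right) = \left(164 \cdot \frac{1}{46} + 11002\right) \left(\left(31 - 30600 - 34850\right) - 9504\right) = \left(\frac{82}{23} + 11002\right) \left(-65419 - 9504\right) = \frac{253128}{23} \left(-74923\right) = - \frac{18965109144}{23}$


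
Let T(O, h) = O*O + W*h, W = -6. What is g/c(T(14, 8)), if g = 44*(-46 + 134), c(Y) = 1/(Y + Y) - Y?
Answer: -1146112/43807 ≈ -26.163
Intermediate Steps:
T(O, h) = O**2 - 6*h (T(O, h) = O*O - 6*h = O**2 - 6*h)
c(Y) = 1/(2*Y) - Y
g = 3872 (g = 44*88 = 3872)
g/c(T(14, 8)) = 3872/(1/(2*(14**2 - 6*8)) - (14**2 - 6*8)) = 3872/(1/(2*(196 - 48)) - (196 - 48)) = 3872/((1/2)/148 - 1*148) = 3872/((1/2)*(1/148) - 148) = 3872/(1/296 - 148) = 3872/(-43807/296) = 3872*(-296/43807) = -1146112/43807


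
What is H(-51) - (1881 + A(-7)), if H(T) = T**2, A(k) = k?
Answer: 727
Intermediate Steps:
H(-51) - (1881 + A(-7)) = (-51)**2 - (1881 - 7) = 2601 - 1*1874 = 2601 - 1874 = 727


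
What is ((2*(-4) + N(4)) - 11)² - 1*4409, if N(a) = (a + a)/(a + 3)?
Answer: -200416/49 ≈ -4090.1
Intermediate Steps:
N(a) = 2*a/(3 + a) (N(a) = (2*a)/(3 + a) = 2*a/(3 + a))
((2*(-4) + N(4)) - 11)² - 1*4409 = ((2*(-4) + 2*4/(3 + 4)) - 11)² - 1*4409 = ((-8 + 2*4/7) - 11)² - 4409 = ((-8 + 2*4*(⅐)) - 11)² - 4409 = ((-8 + 8/7) - 11)² - 4409 = (-48/7 - 11)² - 4409 = (-125/7)² - 4409 = 15625/49 - 4409 = -200416/49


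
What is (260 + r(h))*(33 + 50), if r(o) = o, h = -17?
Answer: 20169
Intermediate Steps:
(260 + r(h))*(33 + 50) = (260 - 17)*(33 + 50) = 243*83 = 20169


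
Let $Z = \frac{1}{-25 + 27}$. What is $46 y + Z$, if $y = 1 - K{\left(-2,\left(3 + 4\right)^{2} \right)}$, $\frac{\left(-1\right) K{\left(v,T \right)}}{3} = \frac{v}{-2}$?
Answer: $\frac{369}{2} \approx 184.5$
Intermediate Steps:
$Z = \frac{1}{2} \approx 0.5$
$K{\left(v,T \right)} = \frac{3 v}{2}$ ($K{\left(v,T \right)} = - 3 \frac{v}{-2} = - 3 v \left(- \frac{1}{2}\right) = - 3 \left(- \frac{v}{2}\right) = \frac{3 v}{2}$)
$y = 4$ ($y = 1 - \frac{3}{2} \left(-2\right) = 1 - -3 = 1 + 3 = 4$)
$46 y + Z = 46 \cdot 4 + \frac{1}{2} = 184 + \frac{1}{2} = \frac{369}{2}$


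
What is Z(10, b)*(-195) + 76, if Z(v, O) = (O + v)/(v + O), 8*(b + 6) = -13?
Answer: -119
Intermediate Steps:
b = -61/8 (b = -6 + (⅛)*(-13) = -6 - 13/8 = -61/8 ≈ -7.6250)
Z(v, O) = 1 (Z(v, O) = (O + v)/(O + v) = 1)
Z(10, b)*(-195) + 76 = 1*(-195) + 76 = -195 + 76 = -119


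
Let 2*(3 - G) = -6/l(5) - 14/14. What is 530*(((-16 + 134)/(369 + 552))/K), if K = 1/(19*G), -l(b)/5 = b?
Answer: 20081594/4605 ≈ 4360.8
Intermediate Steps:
l(b) = -5*b
G = 169/50 (G = 3 - (-6/((-5*5)) - 14/14)/2 = 3 - (-6/(-25) - 14*1/14)/2 = 3 - (-6*(-1/25) - 1)/2 = 3 - (6/25 - 1)/2 = 3 - ½*(-19/25) = 3 + 19/50 = 169/50 ≈ 3.3800)
K = 50/3211 (K = 1/(19*(169/50)) = 1/(3211/50) = 50/3211 ≈ 0.015571)
530*(((-16 + 134)/(369 + 552))/K) = 530*(((-16 + 134)/(369 + 552))/(50/3211)) = 530*((118/921)*(3211/50)) = 530*(189449/23025) = 20081594/4605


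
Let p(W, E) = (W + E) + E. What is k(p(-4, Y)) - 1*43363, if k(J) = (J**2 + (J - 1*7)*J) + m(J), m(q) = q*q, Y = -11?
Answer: -41153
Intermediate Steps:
m(q) = q**2
p(W, E) = W + 2*E (p(W, E) = (E + W) + E = W + 2*E)
k(J) = 2*J**2 + J*(-7 + J) (k(J) = (J**2 + (J - 1*7)*J) + J**2 = (J**2 + (J - 7)*J) + J**2 = (J**2 + (-7 + J)*J) + J**2 = (J**2 + J*(-7 + J)) + J**2 = 2*J**2 + J*(-7 + J))
k(p(-4, Y)) - 1*43363 = (-4 + 2*(-11))*(-7 + 3*(-4 + 2*(-11))) - 1*43363 = (-4 - 22)*(-7 + 3*(-4 - 22)) - 43363 = -26*(-7 + 3*(-26)) - 43363 = -26*(-7 - 78) - 43363 = -26*(-85) - 43363 = 2210 - 43363 = -41153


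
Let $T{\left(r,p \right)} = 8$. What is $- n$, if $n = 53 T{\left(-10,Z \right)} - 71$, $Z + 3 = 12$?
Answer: $-353$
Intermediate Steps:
$Z = 9$ ($Z = -3 + 12 = 9$)
$n = 353$ ($n = 53 \cdot 8 - 71 = 424 - 71 = 353$)
$- n = \left(-1\right) 353 = -353$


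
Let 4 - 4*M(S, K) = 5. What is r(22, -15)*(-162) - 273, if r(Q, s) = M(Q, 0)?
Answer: -465/2 ≈ -232.50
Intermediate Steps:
M(S, K) = -1/4 (M(S, K) = 1 - 1/4*5 = 1 - 5/4 = -1/4)
r(Q, s) = -1/4
r(22, -15)*(-162) - 273 = -1/4*(-162) - 273 = 81/2 - 273 = -465/2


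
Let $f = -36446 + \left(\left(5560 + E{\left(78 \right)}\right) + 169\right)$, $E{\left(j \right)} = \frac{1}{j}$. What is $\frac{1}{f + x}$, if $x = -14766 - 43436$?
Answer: $- \frac{78}{6935681} \approx -1.1246 \cdot 10^{-5}$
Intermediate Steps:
$x = -58202$
$f = - \frac{2395925}{78}$ ($f = -36446 + \left(\left(5560 + \frac{1}{78}\right) + 169\right) = -36446 + \left(\frac{433681}{78} + 169\right) = -36446 + \frac{446863}{78} = - \frac{2395925}{78} \approx -30717.0$)
$\frac{1}{f + x} = \frac{1}{- \frac{2395925}{78} - 58202} = \frac{1}{- \frac{6935681}{78}} = - \frac{78}{6935681}$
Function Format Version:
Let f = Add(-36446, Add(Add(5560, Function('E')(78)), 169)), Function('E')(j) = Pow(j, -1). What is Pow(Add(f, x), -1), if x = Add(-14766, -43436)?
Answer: Rational(-78, 6935681) ≈ -1.1246e-5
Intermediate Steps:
x = -58202
f = Rational(-2395925, 78) (f = Add(-36446, Add(Add(5560, Pow(78, -1)), 169)) = Add(-36446, Add(Add(5560, Rational(1, 78)), 169)) = Add(-36446, Add(Rational(433681, 78), 169)) = Add(-36446, Rational(446863, 78)) = Rational(-2395925, 78) ≈ -30717.)
Pow(Add(f, x), -1) = Pow(Add(Rational(-2395925, 78), -58202), -1) = Pow(Rational(-6935681, 78), -1) = Rational(-78, 6935681)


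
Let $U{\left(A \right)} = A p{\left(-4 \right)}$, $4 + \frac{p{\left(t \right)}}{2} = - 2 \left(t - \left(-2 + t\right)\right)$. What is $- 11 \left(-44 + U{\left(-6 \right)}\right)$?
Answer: $-572$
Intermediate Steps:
$p{\left(t \right)} = -16$ ($p{\left(t \right)} = -8 + 2 \left(- 2 \left(t - \left(-2 + t\right)\right)\right) = -8 + 2 \left(\left(-2\right) 2\right) = -8 + 2 \left(-4\right) = -8 - 8 = -16$)
$U{\left(A \right)} = - 16 A$ ($U{\left(A \right)} = A \left(-16\right) = - 16 A$)
$- 11 \left(-44 + U{\left(-6 \right)}\right) = - 11 \left(-44 - -96\right) = - 11 \left(-44 + 96\right) = \left(-11\right) 52 = -572$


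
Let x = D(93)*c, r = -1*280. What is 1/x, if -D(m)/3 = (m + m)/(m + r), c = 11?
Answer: 17/558 ≈ 0.030466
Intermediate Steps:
r = -280
D(m) = -6*m/(-280 + m) (D(m) = -3*(m + m)/(m - 280) = -3*2*m/(-280 + m) = -6*m/(-280 + m))
x = 558/17 (x = -6*93/(-280 + 93)*11 = -6*93/(-187)*11 = -6*93*(-1/187)*11 = (558/187)*11 = 558/17 ≈ 32.824)
1/x = 1/(558/17) = 17/558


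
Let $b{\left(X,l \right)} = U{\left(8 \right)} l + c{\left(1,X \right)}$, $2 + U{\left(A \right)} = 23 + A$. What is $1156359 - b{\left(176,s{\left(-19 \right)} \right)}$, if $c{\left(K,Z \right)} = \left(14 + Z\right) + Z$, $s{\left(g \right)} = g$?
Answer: $1156544$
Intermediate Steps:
$U{\left(A \right)} = 21 + A$ ($U{\left(A \right)} = -2 + \left(23 + A\right) = 21 + A$)
$c{\left(K,Z \right)} = 14 + 2 Z$
$b{\left(X,l \right)} = 14 + 2 X + 29 l$ ($b{\left(X,l \right)} = \left(21 + 8\right) l + \left(14 + 2 X\right) = 29 l + \left(14 + 2 X\right) = 14 + 2 X + 29 l$)
$1156359 - b{\left(176,s{\left(-19 \right)} \right)} = 1156359 - \left(14 + 2 \cdot 176 + 29 \left(-19\right)\right) = 1156359 - \left(14 + 352 - 551\right) = 1156359 - -185 = 1156359 + 185 = 1156544$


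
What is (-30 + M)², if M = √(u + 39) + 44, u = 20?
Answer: (14 + √59)² ≈ 470.07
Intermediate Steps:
M = 44 + √59 (M = √(20 + 39) + 44 = √59 + 44 = 44 + √59 ≈ 51.681)
(-30 + M)² = (-30 + (44 + √59))² = (14 + √59)²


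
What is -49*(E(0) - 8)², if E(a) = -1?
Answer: -3969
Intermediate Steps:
-49*(E(0) - 8)² = -49*(-1 - 8)² = -49*(-9)² = -49*81 = -3969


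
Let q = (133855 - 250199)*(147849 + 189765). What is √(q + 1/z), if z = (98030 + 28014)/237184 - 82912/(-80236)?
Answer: 4*I*√944870878765316319077755219/620388879 ≈ 1.9819e+5*I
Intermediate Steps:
q = -39279363216 (q = -116344*337614 = -39279363216)
z = 1861166637/1189418464 (z = 126044*(1/237184) - 82912*(-1/80236) = 31511/59296 + 20728/20059 = 1861166637/1189418464 ≈ 1.5648)
√(q + 1/z) = √(-39279363216 + 1/(1861166637/1189418464)) = √(-39279363216 + 1189418464/1861166637) = √(-73105440339034806128/1861166637) = 4*I*√944870878765316319077755219/620388879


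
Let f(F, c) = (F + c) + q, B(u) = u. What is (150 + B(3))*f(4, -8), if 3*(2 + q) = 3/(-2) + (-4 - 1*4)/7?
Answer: -14739/14 ≈ -1052.8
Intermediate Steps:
q = -121/42 (q = -2 + (3/(-2) + (-4 - 1*4)/7)/3 = -2 + (3*(-½) + (-4 - 4)*(⅐))/3 = -2 + (-3/2 - 8*⅐)/3 = -2 + (-3/2 - 8/7)/3 = -2 + (⅓)*(-37/14) = -2 - 37/42 = -121/42 ≈ -2.8810)
f(F, c) = -121/42 + F + c (f(F, c) = (F + c) - 121/42 = -121/42 + F + c)
(150 + B(3))*f(4, -8) = (150 + 3)*(-121/42 + 4 - 8) = 153*(-289/42) = -14739/14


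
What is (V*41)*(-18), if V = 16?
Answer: -11808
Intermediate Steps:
(V*41)*(-18) = (16*41)*(-18) = 656*(-18) = -11808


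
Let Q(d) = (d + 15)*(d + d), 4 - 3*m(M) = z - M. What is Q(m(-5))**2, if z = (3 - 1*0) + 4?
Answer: 350464/81 ≈ 4326.7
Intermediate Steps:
z = 7 (z = (3 + 0) + 4 = 3 + 4 = 7)
m(M) = -1 + M/3 (m(M) = 4/3 - (7 - M)/3 = 4/3 + (-7/3 + M/3) = -1 + M/3)
Q(d) = 2*d*(15 + d) (Q(d) = (15 + d)*(2*d) = 2*d*(15 + d))
Q(m(-5))**2 = (2*(-1 + (1/3)*(-5))*(15 + (-1 + (1/3)*(-5))))**2 = (2*(-1 - 5/3)*(15 + (-1 - 5/3)))**2 = (2*(-8/3)*(15 - 8/3))**2 = (2*(-8/3)*(37/3))**2 = (-592/9)**2 = 350464/81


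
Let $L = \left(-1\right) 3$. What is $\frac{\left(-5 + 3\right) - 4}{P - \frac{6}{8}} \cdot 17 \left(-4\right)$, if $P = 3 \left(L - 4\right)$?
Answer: $- \frac{544}{29} \approx -18.759$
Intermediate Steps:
$L = -3$
$P = -21$ ($P = 3 \left(-3 - 4\right) = 3 \left(-7\right) = -21$)
$\frac{\left(-5 + 3\right) - 4}{P - \frac{6}{8}} \cdot 17 \left(-4\right) = \frac{\left(-5 + 3\right) - 4}{-21 - \frac{6}{8}} \cdot 17 \left(-4\right) = \frac{-2 - 4}{-21 - \frac{3}{4}} \cdot 17 \left(-4\right) = - \frac{6}{-21 - \frac{3}{4}} \cdot 17 \left(-4\right) = - \frac{6}{- \frac{87}{4}} \cdot 17 \left(-4\right) = \left(-6\right) \left(- \frac{4}{87}\right) 17 \left(-4\right) = \frac{8}{29} \cdot 17 \left(-4\right) = \frac{136}{29} \left(-4\right) = - \frac{544}{29}$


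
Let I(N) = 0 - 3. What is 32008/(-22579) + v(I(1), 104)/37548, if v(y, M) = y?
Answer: -400634707/282598764 ≈ -1.4177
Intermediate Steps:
I(N) = -3
32008/(-22579) + v(I(1), 104)/37548 = 32008/(-22579) - 3/37548 = 32008*(-1/22579) - 3*1/37548 = -32008/22579 - 1/12516 = -400634707/282598764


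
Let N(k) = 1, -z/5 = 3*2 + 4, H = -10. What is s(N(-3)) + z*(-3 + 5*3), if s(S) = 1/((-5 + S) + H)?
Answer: -8401/14 ≈ -600.07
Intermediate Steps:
z = -50 (z = -5*(3*2 + 4) = -5*(6 + 4) = -5*10 = -50)
s(S) = 1/(-15 + S) (s(S) = 1/((-5 + S) - 10) = 1/(-15 + S))
s(N(-3)) + z*(-3 + 5*3) = 1/(-15 + 1) - 50*(-3 + 5*3) = 1/(-14) - 50*(-3 + 15) = -1/14 - 50*12 = -1/14 - 600 = -8401/14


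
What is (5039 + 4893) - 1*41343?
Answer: -31411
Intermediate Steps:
(5039 + 4893) - 1*41343 = 9932 - 41343 = -31411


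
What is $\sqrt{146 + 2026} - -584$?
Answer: $584 + 2 \sqrt{543} \approx 630.6$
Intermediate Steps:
$\sqrt{146 + 2026} - -584 = \sqrt{2172} + 584 = 2 \sqrt{543} + 584 = 584 + 2 \sqrt{543}$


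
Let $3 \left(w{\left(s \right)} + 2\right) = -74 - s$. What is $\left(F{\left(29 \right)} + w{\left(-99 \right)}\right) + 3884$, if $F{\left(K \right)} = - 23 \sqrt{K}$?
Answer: $\frac{11671}{3} - 23 \sqrt{29} \approx 3766.5$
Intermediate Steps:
$w{\left(s \right)} = - \frac{80}{3} - \frac{s}{3}$ ($w{\left(s \right)} = -2 + \frac{-74 - s}{3} = -2 - \left(\frac{74}{3} + \frac{s}{3}\right) = - \frac{80}{3} - \frac{s}{3}$)
$\left(F{\left(29 \right)} + w{\left(-99 \right)}\right) + 3884 = \left(- 23 \sqrt{29} - - \frac{19}{3}\right) + 3884 = \left(- 23 \sqrt{29} + \left(- \frac{80}{3} + 33\right)\right) + 3884 = \left(- 23 \sqrt{29} + \frac{19}{3}\right) + 3884 = \left(\frac{19}{3} - 23 \sqrt{29}\right) + 3884 = \frac{11671}{3} - 23 \sqrt{29}$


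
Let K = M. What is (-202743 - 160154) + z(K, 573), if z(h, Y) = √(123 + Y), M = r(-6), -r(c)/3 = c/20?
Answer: -362897 + 2*√174 ≈ -3.6287e+5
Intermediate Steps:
r(c) = -3*c/20
M = 9/10 (M = -3/20*(-6) = 9/10 ≈ 0.90000)
K = 9/10 ≈ 0.90000
(-202743 - 160154) + z(K, 573) = (-202743 - 160154) + √(123 + 573) = -362897 + √696 = -362897 + 2*√174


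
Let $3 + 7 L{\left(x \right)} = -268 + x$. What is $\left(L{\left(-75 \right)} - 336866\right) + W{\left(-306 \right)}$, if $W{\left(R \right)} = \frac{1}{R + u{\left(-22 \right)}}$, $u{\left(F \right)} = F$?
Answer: $- \frac{773557831}{2296} \approx -3.3692 \cdot 10^{5}$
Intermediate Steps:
$W{\left(R \right)} = \frac{1}{-22 + R}$ ($W{\left(R \right)} = \frac{1}{R - 22} = \frac{1}{-22 + R}$)
$L{\left(x \right)} = - \frac{271}{7} + \frac{x}{7}$ ($L{\left(x \right)} = - \frac{3}{7} + \frac{-268 + x}{7} = - \frac{3}{7} + \left(- \frac{268}{7} + \frac{x}{7}\right) = - \frac{271}{7} + \frac{x}{7}$)
$\left(L{\left(-75 \right)} - 336866\right) + W{\left(-306 \right)} = \left(\left(- \frac{271}{7} + \frac{1}{7} \left(-75\right)\right) - 336866\right) + \frac{1}{-22 - 306} = \left(\left(- \frac{271}{7} - \frac{75}{7}\right) - 336866\right) + \frac{1}{-328} = \left(- \frac{346}{7} - 336866\right) - \frac{1}{328} = - \frac{2358408}{7} - \frac{1}{328} = - \frac{773557831}{2296}$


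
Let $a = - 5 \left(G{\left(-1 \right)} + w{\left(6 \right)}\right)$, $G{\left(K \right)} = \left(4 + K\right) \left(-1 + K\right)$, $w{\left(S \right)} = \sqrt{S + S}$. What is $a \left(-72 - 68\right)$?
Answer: $-4200 + 1400 \sqrt{3} \approx -1775.1$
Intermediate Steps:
$w{\left(S \right)} = \sqrt{2} \sqrt{S}$ ($w{\left(S \right)} = \sqrt{2 S} = \sqrt{2} \sqrt{S}$)
$G{\left(K \right)} = \left(-1 + K\right) \left(4 + K\right)$
$a = 30 - 10 \sqrt{3}$ ($a = - 5 \left(\left(-4 + \left(-1\right)^{2} + 3 \left(-1\right)\right) + \sqrt{2} \sqrt{6}\right) = - 5 \left(\left(-4 + 1 - 3\right) + 2 \sqrt{3}\right) = - 5 \left(-6 + 2 \sqrt{3}\right) = 30 - 10 \sqrt{3} \approx 12.679$)
$a \left(-72 - 68\right) = \left(30 - 10 \sqrt{3}\right) \left(-72 - 68\right) = \left(30 - 10 \sqrt{3}\right) \left(-140\right) = -4200 + 1400 \sqrt{3}$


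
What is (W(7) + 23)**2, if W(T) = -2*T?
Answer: 81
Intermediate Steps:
(W(7) + 23)**2 = (-2*7 + 23)**2 = (-14 + 23)**2 = 9**2 = 81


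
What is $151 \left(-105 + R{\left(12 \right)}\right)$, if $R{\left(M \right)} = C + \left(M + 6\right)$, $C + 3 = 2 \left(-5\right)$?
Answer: $-15100$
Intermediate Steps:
$C = -13$ ($C = -3 + 2 \left(-5\right) = -3 - 10 = -13$)
$R{\left(M \right)} = -7 + M$ ($R{\left(M \right)} = -13 + \left(M + 6\right) = -13 + \left(6 + M\right) = -7 + M$)
$151 \left(-105 + R{\left(12 \right)}\right) = 151 \left(-105 + \left(-7 + 12\right)\right) = 151 \left(-105 + 5\right) = 151 \left(-100\right) = -15100$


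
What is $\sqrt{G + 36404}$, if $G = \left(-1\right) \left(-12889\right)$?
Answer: $3 \sqrt{5477} \approx 222.02$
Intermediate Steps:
$G = 12889$
$\sqrt{G + 36404} = \sqrt{12889 + 36404} = \sqrt{49293} = 3 \sqrt{5477}$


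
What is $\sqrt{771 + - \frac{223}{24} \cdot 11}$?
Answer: $\frac{\sqrt{96306}}{12} \approx 25.861$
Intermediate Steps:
$\sqrt{771 + - \frac{223}{24} \cdot 11} = \sqrt{771 + \left(-223\right) \frac{1}{24} \cdot 11} = \sqrt{771 - \frac{2453}{24}} = \sqrt{\frac{16051}{24}} = \frac{\sqrt{96306}}{12}$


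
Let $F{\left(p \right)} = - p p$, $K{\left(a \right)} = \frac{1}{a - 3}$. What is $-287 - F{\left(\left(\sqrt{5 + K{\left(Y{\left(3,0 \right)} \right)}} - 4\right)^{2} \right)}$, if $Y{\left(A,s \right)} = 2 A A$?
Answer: $\frac{108241}{225} - \frac{10112 \sqrt{285}}{225} \approx -277.64$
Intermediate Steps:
$Y{\left(A,s \right)} = 2 A^{2}$
$K{\left(a \right)} = \frac{1}{-3 + a}$
$F{\left(p \right)} = - p^{2}$
$-287 - F{\left(\left(\sqrt{5 + K{\left(Y{\left(3,0 \right)} \right)}} - 4\right)^{2} \right)} = -287 - - \left(\left(\sqrt{5 + \frac{1}{-3 + 2 \cdot 3^{2}}} - 4\right)^{2}\right)^{2} = -287 - - \left(\left(\sqrt{5 + \frac{1}{-3 + 2 \cdot 9}} - 4\right)^{2}\right)^{2} = -287 - - \left(\left(\sqrt{5 + \frac{1}{-3 + 18}} - 4\right)^{2}\right)^{2} = -287 - - \left(\left(\sqrt{5 + \frac{1}{15}} - 4\right)^{2}\right)^{2} = -287 - - \left(\left(\sqrt{\frac{76}{15}} - 4\right)^{2}\right)^{2} = -287 - - \left(\left(\frac{2 \sqrt{285}}{15} - 4\right)^{2}\right)^{2} = -287 - - \left(\left(-4 + \frac{2 \sqrt{285}}{15}\right)^{2}\right)^{2} = -287 - - \left(-4 + \frac{2 \sqrt{285}}{15}\right)^{4} = -287 + \left(-4 + \frac{2 \sqrt{285}}{15}\right)^{4}$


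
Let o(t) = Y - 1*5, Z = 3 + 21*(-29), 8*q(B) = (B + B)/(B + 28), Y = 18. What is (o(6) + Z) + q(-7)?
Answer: -7117/12 ≈ -593.08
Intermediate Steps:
q(B) = B/(4*(28 + B)) (q(B) = ((B + B)/(B + 28))/8 = ((2*B)/(28 + B))/8 = (2*B/(28 + B))/8 = B/(4*(28 + B)))
Z = -606 (Z = 3 - 609 = -606)
o(t) = 13 (o(t) = 18 - 1*5 = 18 - 5 = 13)
(o(6) + Z) + q(-7) = (13 - 606) + (¼)*(-7)/(28 - 7) = -593 + (¼)*(-7)/21 = -593 + (¼)*(-7)*(1/21) = -593 - 1/12 = -7117/12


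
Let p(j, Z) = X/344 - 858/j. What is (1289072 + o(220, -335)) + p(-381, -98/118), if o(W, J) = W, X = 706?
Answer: 28163388471/21844 ≈ 1.2893e+6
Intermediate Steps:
p(j, Z) = 353/172 - 858/j (p(j, Z) = 706/344 - 858/j = 706*(1/344) - 858/j = 353/172 - 858/j)
(1289072 + o(220, -335)) + p(-381, -98/118) = (1289072 + 220) + (353/172 - 858/(-381)) = 1289292 + (353/172 - 858*(-1/381)) = 1289292 + (353/172 + 286/127) = 1289292 + 94023/21844 = 28163388471/21844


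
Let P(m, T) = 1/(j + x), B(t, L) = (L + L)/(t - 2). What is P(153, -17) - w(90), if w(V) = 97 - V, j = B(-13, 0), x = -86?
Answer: -603/86 ≈ -7.0116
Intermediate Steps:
B(t, L) = 2*L/(-2 + t) (B(t, L) = (2*L)/(-2 + t) = 2*L/(-2 + t))
j = 0 (j = 2*0/(-2 - 13) = 2*0/(-15) = 2*0*(-1/15) = 0)
P(m, T) = -1/86 (P(m, T) = 1/(0 - 86) = 1/(-86) = -1/86)
P(153, -17) - w(90) = -1/86 - (97 - 1*90) = -1/86 - (97 - 90) = -1/86 - 1*7 = -1/86 - 7 = -603/86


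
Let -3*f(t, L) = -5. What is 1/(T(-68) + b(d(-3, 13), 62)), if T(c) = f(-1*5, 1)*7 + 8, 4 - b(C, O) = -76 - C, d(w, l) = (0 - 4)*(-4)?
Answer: 3/347 ≈ 0.0086455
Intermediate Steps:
f(t, L) = 5/3 (f(t, L) = -⅓*(-5) = 5/3)
d(w, l) = 16 (d(w, l) = -4*(-4) = 16)
b(C, O) = 80 + C (b(C, O) = 4 - (-76 - C) = 4 + (76 + C) = 80 + C)
T(c) = 59/3 (T(c) = (5/3)*7 + 8 = 35/3 + 8 = 59/3)
1/(T(-68) + b(d(-3, 13), 62)) = 1/(59/3 + (80 + 16)) = 1/(59/3 + 96) = 1/(347/3) = 3/347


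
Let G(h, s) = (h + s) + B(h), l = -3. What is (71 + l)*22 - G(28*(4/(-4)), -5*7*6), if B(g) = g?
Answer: 1762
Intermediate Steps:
G(h, s) = s + 2*h (G(h, s) = (h + s) + h = s + 2*h)
(71 + l)*22 - G(28*(4/(-4)), -5*7*6) = (71 - 3)*22 - (-5*7*6 + 2*(28*(4/(-4)))) = 68*22 - (-35*6 + 2*(28*(4*(-¼)))) = 1496 - (-210 + 2*(28*(-1))) = 1496 - (-210 + 2*(-28)) = 1496 - (-210 - 56) = 1496 - 1*(-266) = 1496 + 266 = 1762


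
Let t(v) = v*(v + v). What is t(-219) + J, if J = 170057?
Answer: 265979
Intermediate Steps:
t(v) = 2*v² (t(v) = v*(2*v) = 2*v²)
t(-219) + J = 2*(-219)² + 170057 = 2*47961 + 170057 = 95922 + 170057 = 265979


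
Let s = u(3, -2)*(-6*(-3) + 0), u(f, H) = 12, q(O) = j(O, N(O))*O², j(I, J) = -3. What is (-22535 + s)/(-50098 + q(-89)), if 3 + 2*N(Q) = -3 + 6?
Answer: 22319/73861 ≈ 0.30218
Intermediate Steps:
N(Q) = 0 (N(Q) = -3/2 + (-3 + 6)/2 = -3/2 + (½)*3 = -3/2 + 3/2 = 0)
q(O) = -3*O²
s = 216 (s = 12*(-6*(-3) + 0) = 12*(18 + 0) = 12*18 = 216)
(-22535 + s)/(-50098 + q(-89)) = (-22535 + 216)/(-50098 - 3*(-89)²) = -22319/(-50098 - 3*7921) = -22319/(-50098 - 23763) = -22319/(-73861) = -22319*(-1/73861) = 22319/73861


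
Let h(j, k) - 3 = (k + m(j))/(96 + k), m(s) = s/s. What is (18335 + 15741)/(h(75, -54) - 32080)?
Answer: -1431192/1347287 ≈ -1.0623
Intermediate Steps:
m(s) = 1
h(j, k) = 3 + (1 + k)/(96 + k) (h(j, k) = 3 + (k + 1)/(96 + k) = 3 + (1 + k)/(96 + k))
(18335 + 15741)/(h(75, -54) - 32080) = (18335 + 15741)/((289 + 4*(-54))/(96 - 54) - 32080) = 34076/((289 - 216)/42 - 32080) = 34076/((1/42)*73 - 32080) = 34076/(73/42 - 32080) = 34076/(-1347287/42) = 34076*(-42/1347287) = -1431192/1347287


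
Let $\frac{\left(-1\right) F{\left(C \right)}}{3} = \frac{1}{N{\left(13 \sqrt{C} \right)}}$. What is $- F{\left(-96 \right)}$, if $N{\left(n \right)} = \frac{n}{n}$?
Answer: $3$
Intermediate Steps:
$N{\left(n \right)} = 1$
$F{\left(C \right)} = -3$ ($F{\left(C \right)} = - \frac{3}{1} = \left(-3\right) 1 = -3$)
$- F{\left(-96 \right)} = \left(-1\right) \left(-3\right) = 3$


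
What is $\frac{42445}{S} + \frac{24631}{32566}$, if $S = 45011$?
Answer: $\frac{131101569}{77148854} \approx 1.6993$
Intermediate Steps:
$\frac{42445}{S} + \frac{24631}{32566} = \frac{42445}{45011} + \frac{24631}{32566} = \frac{131101569}{77148854}$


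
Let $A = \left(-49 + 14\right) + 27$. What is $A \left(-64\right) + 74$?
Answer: $586$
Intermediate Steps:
$A = -8$ ($A = -35 + 27 = -8$)
$A \left(-64\right) + 74 = \left(-8\right) \left(-64\right) + 74 = 512 + 74 = 586$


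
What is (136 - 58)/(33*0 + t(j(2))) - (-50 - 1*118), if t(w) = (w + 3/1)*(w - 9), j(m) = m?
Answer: 5802/35 ≈ 165.77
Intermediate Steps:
t(w) = (-9 + w)*(3 + w) (t(w) = (w + 3*1)*(-9 + w) = (w + 3)*(-9 + w) = (3 + w)*(-9 + w) = (-9 + w)*(3 + w))
(136 - 58)/(33*0 + t(j(2))) - (-50 - 1*118) = (136 - 58)/(33*0 + (-27 + 2**2 - 6*2)) - (-50 - 1*118) = 78/(0 + (-27 + 4 - 12)) - (-50 - 118) = 78/(0 - 35) - 1*(-168) = 78/(-35) + 168 = 78*(-1/35) + 168 = -78/35 + 168 = 5802/35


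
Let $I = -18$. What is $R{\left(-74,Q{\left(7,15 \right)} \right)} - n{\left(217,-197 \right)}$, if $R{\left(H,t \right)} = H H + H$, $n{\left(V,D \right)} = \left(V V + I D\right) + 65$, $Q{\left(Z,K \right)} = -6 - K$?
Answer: $-45298$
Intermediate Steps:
$n{\left(V,D \right)} = 65 + V^{2} - 18 D$ ($n{\left(V,D \right)} = \left(V V - 18 D\right) + 65 = \left(V^{2} - 18 D\right) + 65 = 65 + V^{2} - 18 D$)
$R{\left(H,t \right)} = H + H^{2}$ ($R{\left(H,t \right)} = H^{2} + H = H + H^{2}$)
$R{\left(-74,Q{\left(7,15 \right)} \right)} - n{\left(217,-197 \right)} = - 74 \left(1 - 74\right) - \left(65 + 217^{2} - -3546\right) = \left(-74\right) \left(-73\right) - \left(65 + 47089 + 3546\right) = 5402 - 50700 = -45298$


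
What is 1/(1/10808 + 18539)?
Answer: 10808/200369513 ≈ 5.3940e-5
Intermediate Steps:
1/(1/10808 + 18539) = 1/(200369513/10808) = 10808/200369513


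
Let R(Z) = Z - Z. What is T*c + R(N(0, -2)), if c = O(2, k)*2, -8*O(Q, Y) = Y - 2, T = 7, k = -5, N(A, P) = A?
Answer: 49/4 ≈ 12.250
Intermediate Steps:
O(Q, Y) = ¼ - Y/8 (O(Q, Y) = -(Y - 2)/8 = -(-2 + Y)/8 = ¼ - Y/8)
R(Z) = 0
c = 7/4 (c = (¼ - ⅛*(-5))*2 = (¼ + 5/8)*2 = (7/8)*2 = 7/4 ≈ 1.7500)
T*c + R(N(0, -2)) = 7*(7/4) + 0 = 49/4 + 0 = 49/4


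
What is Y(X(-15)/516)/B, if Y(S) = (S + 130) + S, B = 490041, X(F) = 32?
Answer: 16786/63215289 ≈ 0.00026554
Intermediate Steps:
Y(S) = 130 + 2*S (Y(S) = (130 + S) + S = 130 + 2*S)
Y(X(-15)/516)/B = (130 + 2*(32/516))/490041 = (130 + 2*(32*(1/516)))*(1/490041) = (130 + 2*(8/129))*(1/490041) = (130 + 16/129)*(1/490041) = (16786/129)*(1/490041) = 16786/63215289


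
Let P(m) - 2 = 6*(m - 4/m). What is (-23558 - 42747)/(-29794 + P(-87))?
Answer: 1922845/879098 ≈ 2.1873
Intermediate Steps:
P(m) = 2 - 24/m + 6*m (P(m) = 2 + 6*(m - 4/m) = 2 + (-24/m + 6*m) = 2 - 24/m + 6*m)
(-23558 - 42747)/(-29794 + P(-87)) = (-23558 - 42747)/(-29794 + (2 - 24/(-87) + 6*(-87))) = -66305/(-29794 + (2 - 24*(-1/87) - 522)) = -66305/(-29794 + (2 + 8/29 - 522)) = -66305/(-29794 - 15072/29) = -66305/(-879098/29) = -66305*(-29/879098) = 1922845/879098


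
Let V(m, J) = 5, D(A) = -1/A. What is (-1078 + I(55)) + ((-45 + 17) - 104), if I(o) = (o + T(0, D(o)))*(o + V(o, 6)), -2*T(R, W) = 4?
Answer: 1970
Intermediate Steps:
T(R, W) = -2 (T(R, W) = -1/2*4 = -2)
I(o) = (-2 + o)*(5 + o) (I(o) = (o - 2)*(o + 5) = (-2 + o)*(5 + o))
(-1078 + I(55)) + ((-45 + 17) - 104) = (-1078 + (-10 + 55**2 + 3*55)) + ((-45 + 17) - 104) = (-1078 + (-10 + 3025 + 165)) + (-28 - 104) = (-1078 + 3180) - 132 = 2102 - 132 = 1970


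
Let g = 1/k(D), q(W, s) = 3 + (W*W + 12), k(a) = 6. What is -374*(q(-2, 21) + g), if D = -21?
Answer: -21505/3 ≈ -7168.3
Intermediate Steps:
q(W, s) = 15 + W**2 (q(W, s) = 3 + (W**2 + 12) = 3 + (12 + W**2) = 15 + W**2)
g = 1/6 ≈ 0.16667
-374*(q(-2, 21) + g) = -374*((15 + (-2)**2) + 1/6) = -374*((15 + 4) + 1/6) = -374*(19 + 1/6) = -374*115/6 = -21505/3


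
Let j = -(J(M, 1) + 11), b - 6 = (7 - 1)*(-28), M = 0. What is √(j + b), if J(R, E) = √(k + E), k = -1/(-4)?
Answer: √(-692 - 2*√5)/2 ≈ 13.195*I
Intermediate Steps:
k = ¼ (k = -1*(-¼) = ¼ ≈ 0.25000)
J(R, E) = √(¼ + E)
b = -162 (b = 6 + (7 - 1)*(-28) = 6 + 6*(-28) = 6 - 168 = -162)
j = -11 - √5/2 (j = -(√(1 + 4*1)/2 + 11) = -(√(1 + 4)/2 + 11) = -(√5/2 + 11) = -(11 + √5/2) = -11 - √5/2 ≈ -12.118)
√(j + b) = √((-11 - √5/2) - 162) = √(-173 - √5/2)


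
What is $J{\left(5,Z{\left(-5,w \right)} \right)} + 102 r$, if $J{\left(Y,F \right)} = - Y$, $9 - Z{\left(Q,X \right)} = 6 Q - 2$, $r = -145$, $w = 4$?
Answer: $-14795$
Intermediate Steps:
$Z{\left(Q,X \right)} = 11 - 6 Q$ ($Z{\left(Q,X \right)} = 9 - \left(6 Q - 2\right) = 9 - \left(-2 + 6 Q\right) = 11 - 6 Q$)
$J{\left(5,Z{\left(-5,w \right)} \right)} + 102 r = \left(-1\right) 5 + 102 \left(-145\right) = -5 - 14790 = -14795$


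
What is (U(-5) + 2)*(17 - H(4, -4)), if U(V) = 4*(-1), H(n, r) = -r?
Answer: -26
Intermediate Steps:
U(V) = -4
(U(-5) + 2)*(17 - H(4, -4)) = (-4 + 2)*(17 - (-1)*(-4)) = -2*(17 - 1*4) = -2*(17 - 4) = -2*13 = -26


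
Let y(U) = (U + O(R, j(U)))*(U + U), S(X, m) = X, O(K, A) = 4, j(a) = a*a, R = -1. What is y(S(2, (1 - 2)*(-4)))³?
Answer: 13824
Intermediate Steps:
j(a) = a²
y(U) = 2*U*(4 + U) (y(U) = (U + 4)*(U + U) = (4 + U)*(2*U) = 2*U*(4 + U))
y(S(2, (1 - 2)*(-4)))³ = (2*2*(4 + 2))³ = (2*2*6)³ = 24³ = 13824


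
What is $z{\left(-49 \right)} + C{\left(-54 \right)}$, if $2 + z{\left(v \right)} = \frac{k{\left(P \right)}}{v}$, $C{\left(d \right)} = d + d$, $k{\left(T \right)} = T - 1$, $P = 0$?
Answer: $- \frac{5389}{49} \approx -109.98$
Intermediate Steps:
$k{\left(T \right)} = -1 + T$
$C{\left(d \right)} = 2 d$
$z{\left(v \right)} = -2 - \frac{1}{v}$ ($z{\left(v \right)} = -2 + \frac{-1 + 0}{v} = -2 - \frac{1}{v}$)
$z{\left(-49 \right)} + C{\left(-54 \right)} = \left(-2 - \frac{1}{-49}\right) + 2 \left(-54\right) = \left(-2 - - \frac{1}{49}\right) - 108 = \left(-2 + \frac{1}{49}\right) - 108 = - \frac{97}{49} - 108 = - \frac{5389}{49}$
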